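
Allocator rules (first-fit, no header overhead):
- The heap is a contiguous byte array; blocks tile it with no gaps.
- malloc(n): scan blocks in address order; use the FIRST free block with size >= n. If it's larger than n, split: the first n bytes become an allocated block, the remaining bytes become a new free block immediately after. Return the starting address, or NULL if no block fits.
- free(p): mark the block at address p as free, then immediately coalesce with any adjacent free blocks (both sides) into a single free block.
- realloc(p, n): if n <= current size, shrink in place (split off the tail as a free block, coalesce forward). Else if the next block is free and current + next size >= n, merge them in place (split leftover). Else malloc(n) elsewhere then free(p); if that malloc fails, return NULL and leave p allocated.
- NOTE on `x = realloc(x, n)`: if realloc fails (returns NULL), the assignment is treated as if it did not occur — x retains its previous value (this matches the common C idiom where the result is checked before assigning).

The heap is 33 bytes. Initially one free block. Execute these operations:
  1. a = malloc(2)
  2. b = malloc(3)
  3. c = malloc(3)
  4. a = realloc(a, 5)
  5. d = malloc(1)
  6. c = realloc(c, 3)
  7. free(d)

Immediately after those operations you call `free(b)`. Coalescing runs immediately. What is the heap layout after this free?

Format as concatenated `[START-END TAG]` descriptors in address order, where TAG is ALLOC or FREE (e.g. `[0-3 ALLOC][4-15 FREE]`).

Answer: [0-4 FREE][5-7 ALLOC][8-12 ALLOC][13-32 FREE]

Derivation:
Op 1: a = malloc(2) -> a = 0; heap: [0-1 ALLOC][2-32 FREE]
Op 2: b = malloc(3) -> b = 2; heap: [0-1 ALLOC][2-4 ALLOC][5-32 FREE]
Op 3: c = malloc(3) -> c = 5; heap: [0-1 ALLOC][2-4 ALLOC][5-7 ALLOC][8-32 FREE]
Op 4: a = realloc(a, 5) -> a = 8; heap: [0-1 FREE][2-4 ALLOC][5-7 ALLOC][8-12 ALLOC][13-32 FREE]
Op 5: d = malloc(1) -> d = 0; heap: [0-0 ALLOC][1-1 FREE][2-4 ALLOC][5-7 ALLOC][8-12 ALLOC][13-32 FREE]
Op 6: c = realloc(c, 3) -> c = 5; heap: [0-0 ALLOC][1-1 FREE][2-4 ALLOC][5-7 ALLOC][8-12 ALLOC][13-32 FREE]
Op 7: free(d) -> (freed d); heap: [0-1 FREE][2-4 ALLOC][5-7 ALLOC][8-12 ALLOC][13-32 FREE]
free(b): b = 2 -> block [2-4 ALLOC]; mark free, coalesce with adjacent free neighbors -> [0-4 FREE][5-7 ALLOC][8-12 ALLOC][13-32 FREE]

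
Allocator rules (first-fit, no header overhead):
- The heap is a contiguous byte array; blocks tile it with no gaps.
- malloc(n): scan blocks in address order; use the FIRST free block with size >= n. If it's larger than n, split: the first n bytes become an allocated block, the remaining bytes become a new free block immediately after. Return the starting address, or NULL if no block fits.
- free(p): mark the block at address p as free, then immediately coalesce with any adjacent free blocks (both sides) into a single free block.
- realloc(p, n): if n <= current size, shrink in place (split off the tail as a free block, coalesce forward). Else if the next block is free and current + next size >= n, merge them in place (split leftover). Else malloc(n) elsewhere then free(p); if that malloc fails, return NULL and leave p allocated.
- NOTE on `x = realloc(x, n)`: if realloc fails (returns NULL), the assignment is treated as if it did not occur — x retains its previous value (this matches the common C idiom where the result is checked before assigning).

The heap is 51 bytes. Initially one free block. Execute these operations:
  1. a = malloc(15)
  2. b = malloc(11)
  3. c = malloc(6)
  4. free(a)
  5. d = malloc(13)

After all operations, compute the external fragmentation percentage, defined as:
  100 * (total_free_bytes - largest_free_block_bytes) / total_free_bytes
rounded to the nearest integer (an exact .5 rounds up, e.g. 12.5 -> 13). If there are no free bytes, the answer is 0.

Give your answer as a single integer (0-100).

Answer: 10

Derivation:
Op 1: a = malloc(15) -> a = 0; heap: [0-14 ALLOC][15-50 FREE]
Op 2: b = malloc(11) -> b = 15; heap: [0-14 ALLOC][15-25 ALLOC][26-50 FREE]
Op 3: c = malloc(6) -> c = 26; heap: [0-14 ALLOC][15-25 ALLOC][26-31 ALLOC][32-50 FREE]
Op 4: free(a) -> (freed a); heap: [0-14 FREE][15-25 ALLOC][26-31 ALLOC][32-50 FREE]
Op 5: d = malloc(13) -> d = 0; heap: [0-12 ALLOC][13-14 FREE][15-25 ALLOC][26-31 ALLOC][32-50 FREE]
Free blocks: [2 19] total_free=21 largest=19 -> 100*(21-19)/21 = 200/21 ≈ 9.524 -> rounds to 10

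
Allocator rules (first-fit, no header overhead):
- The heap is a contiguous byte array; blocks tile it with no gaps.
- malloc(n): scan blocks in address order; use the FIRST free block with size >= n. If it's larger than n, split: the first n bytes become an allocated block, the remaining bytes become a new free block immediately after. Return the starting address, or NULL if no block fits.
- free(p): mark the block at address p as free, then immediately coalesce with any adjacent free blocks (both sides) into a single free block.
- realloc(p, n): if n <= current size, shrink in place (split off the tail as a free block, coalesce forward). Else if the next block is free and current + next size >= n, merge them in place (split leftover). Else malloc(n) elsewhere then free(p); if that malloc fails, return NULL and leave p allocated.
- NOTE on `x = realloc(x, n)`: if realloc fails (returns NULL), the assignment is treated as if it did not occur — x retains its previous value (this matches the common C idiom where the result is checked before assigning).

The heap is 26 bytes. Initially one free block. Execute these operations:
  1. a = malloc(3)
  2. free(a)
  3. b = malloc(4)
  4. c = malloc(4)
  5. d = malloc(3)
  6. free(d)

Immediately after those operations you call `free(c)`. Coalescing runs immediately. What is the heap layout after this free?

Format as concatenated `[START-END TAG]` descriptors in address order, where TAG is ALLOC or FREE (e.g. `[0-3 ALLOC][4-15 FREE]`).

Answer: [0-3 ALLOC][4-25 FREE]

Derivation:
Op 1: a = malloc(3) -> a = 0; heap: [0-2 ALLOC][3-25 FREE]
Op 2: free(a) -> (freed a); heap: [0-25 FREE]
Op 3: b = malloc(4) -> b = 0; heap: [0-3 ALLOC][4-25 FREE]
Op 4: c = malloc(4) -> c = 4; heap: [0-3 ALLOC][4-7 ALLOC][8-25 FREE]
Op 5: d = malloc(3) -> d = 8; heap: [0-3 ALLOC][4-7 ALLOC][8-10 ALLOC][11-25 FREE]
Op 6: free(d) -> (freed d); heap: [0-3 ALLOC][4-7 ALLOC][8-25 FREE]
free(c): c = 4 -> block [4-7 ALLOC]; mark free, coalesce with adjacent free neighbors -> [0-3 ALLOC][4-25 FREE]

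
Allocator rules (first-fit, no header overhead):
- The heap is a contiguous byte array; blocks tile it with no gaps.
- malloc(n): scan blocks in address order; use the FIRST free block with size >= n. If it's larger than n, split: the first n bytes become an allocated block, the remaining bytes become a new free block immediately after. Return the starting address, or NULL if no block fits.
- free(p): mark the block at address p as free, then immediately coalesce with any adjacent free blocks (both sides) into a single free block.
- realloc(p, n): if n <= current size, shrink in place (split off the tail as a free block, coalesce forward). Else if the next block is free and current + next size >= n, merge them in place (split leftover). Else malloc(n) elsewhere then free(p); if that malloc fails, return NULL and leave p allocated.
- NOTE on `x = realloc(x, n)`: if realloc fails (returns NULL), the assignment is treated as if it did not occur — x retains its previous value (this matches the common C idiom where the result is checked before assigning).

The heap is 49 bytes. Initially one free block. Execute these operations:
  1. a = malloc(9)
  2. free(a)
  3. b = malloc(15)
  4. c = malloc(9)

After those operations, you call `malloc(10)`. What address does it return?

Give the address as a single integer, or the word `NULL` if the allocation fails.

Answer: 24

Derivation:
Op 1: a = malloc(9) -> a = 0; heap: [0-8 ALLOC][9-48 FREE]
Op 2: free(a) -> (freed a); heap: [0-48 FREE]
Op 3: b = malloc(15) -> b = 0; heap: [0-14 ALLOC][15-48 FREE]
Op 4: c = malloc(9) -> c = 15; heap: [0-14 ALLOC][15-23 ALLOC][24-48 FREE]
malloc(10): first-fit scan over [0-14 ALLOC][15-23 ALLOC][24-48 FREE] -> 24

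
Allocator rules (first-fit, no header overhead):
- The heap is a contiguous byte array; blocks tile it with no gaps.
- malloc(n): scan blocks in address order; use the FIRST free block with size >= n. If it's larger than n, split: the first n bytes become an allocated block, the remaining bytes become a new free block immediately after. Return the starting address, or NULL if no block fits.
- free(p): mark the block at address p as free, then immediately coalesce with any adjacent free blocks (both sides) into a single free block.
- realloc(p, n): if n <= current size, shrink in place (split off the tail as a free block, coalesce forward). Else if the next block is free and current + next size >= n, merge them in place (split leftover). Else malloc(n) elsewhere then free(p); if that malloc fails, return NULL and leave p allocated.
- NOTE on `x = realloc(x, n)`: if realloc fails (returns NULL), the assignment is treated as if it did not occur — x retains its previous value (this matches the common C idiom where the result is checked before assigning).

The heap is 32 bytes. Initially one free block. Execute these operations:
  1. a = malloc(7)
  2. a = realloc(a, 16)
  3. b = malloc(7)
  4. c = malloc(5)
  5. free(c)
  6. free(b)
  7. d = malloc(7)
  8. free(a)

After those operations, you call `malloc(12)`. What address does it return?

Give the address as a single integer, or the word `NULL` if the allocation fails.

Answer: 0

Derivation:
Op 1: a = malloc(7) -> a = 0; heap: [0-6 ALLOC][7-31 FREE]
Op 2: a = realloc(a, 16) -> a = 0; heap: [0-15 ALLOC][16-31 FREE]
Op 3: b = malloc(7) -> b = 16; heap: [0-15 ALLOC][16-22 ALLOC][23-31 FREE]
Op 4: c = malloc(5) -> c = 23; heap: [0-15 ALLOC][16-22 ALLOC][23-27 ALLOC][28-31 FREE]
Op 5: free(c) -> (freed c); heap: [0-15 ALLOC][16-22 ALLOC][23-31 FREE]
Op 6: free(b) -> (freed b); heap: [0-15 ALLOC][16-31 FREE]
Op 7: d = malloc(7) -> d = 16; heap: [0-15 ALLOC][16-22 ALLOC][23-31 FREE]
Op 8: free(a) -> (freed a); heap: [0-15 FREE][16-22 ALLOC][23-31 FREE]
malloc(12): first-fit scan over [0-15 FREE][16-22 ALLOC][23-31 FREE] -> 0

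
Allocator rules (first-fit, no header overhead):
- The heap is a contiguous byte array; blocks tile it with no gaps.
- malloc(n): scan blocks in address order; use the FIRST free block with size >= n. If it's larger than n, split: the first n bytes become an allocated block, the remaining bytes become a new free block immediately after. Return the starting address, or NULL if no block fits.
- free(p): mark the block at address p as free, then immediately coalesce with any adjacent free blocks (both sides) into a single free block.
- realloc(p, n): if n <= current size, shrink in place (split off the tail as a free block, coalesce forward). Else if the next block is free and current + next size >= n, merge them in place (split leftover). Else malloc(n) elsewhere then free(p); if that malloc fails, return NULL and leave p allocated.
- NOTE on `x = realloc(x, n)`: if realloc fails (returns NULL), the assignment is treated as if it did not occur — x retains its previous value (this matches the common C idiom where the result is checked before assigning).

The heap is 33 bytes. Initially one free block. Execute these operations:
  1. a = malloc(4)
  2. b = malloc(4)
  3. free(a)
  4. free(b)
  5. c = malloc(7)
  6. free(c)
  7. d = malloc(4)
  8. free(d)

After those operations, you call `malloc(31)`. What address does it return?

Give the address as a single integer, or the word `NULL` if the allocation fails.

Answer: 0

Derivation:
Op 1: a = malloc(4) -> a = 0; heap: [0-3 ALLOC][4-32 FREE]
Op 2: b = malloc(4) -> b = 4; heap: [0-3 ALLOC][4-7 ALLOC][8-32 FREE]
Op 3: free(a) -> (freed a); heap: [0-3 FREE][4-7 ALLOC][8-32 FREE]
Op 4: free(b) -> (freed b); heap: [0-32 FREE]
Op 5: c = malloc(7) -> c = 0; heap: [0-6 ALLOC][7-32 FREE]
Op 6: free(c) -> (freed c); heap: [0-32 FREE]
Op 7: d = malloc(4) -> d = 0; heap: [0-3 ALLOC][4-32 FREE]
Op 8: free(d) -> (freed d); heap: [0-32 FREE]
malloc(31): first-fit scan over [0-32 FREE] -> 0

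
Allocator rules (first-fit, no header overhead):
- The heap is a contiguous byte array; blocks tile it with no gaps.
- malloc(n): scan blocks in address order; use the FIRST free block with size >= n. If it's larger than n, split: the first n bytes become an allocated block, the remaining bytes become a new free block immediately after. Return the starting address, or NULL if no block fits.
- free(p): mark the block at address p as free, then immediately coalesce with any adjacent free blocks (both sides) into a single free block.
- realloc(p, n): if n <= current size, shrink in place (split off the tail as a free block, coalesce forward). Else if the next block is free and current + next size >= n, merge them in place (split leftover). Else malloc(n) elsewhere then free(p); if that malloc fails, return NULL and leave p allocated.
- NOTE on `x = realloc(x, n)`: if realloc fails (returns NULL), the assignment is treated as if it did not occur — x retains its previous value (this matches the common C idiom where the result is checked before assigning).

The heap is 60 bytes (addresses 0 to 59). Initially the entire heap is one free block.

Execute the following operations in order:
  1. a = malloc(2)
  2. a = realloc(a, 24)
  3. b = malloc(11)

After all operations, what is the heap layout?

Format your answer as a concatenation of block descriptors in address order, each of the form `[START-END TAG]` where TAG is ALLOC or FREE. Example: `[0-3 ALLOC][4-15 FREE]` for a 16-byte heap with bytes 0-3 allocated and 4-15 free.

Op 1: a = malloc(2) -> a = 0; heap: [0-1 ALLOC][2-59 FREE]
Op 2: a = realloc(a, 24) -> a = 0; heap: [0-23 ALLOC][24-59 FREE]
Op 3: b = malloc(11) -> b = 24; heap: [0-23 ALLOC][24-34 ALLOC][35-59 FREE]

Answer: [0-23 ALLOC][24-34 ALLOC][35-59 FREE]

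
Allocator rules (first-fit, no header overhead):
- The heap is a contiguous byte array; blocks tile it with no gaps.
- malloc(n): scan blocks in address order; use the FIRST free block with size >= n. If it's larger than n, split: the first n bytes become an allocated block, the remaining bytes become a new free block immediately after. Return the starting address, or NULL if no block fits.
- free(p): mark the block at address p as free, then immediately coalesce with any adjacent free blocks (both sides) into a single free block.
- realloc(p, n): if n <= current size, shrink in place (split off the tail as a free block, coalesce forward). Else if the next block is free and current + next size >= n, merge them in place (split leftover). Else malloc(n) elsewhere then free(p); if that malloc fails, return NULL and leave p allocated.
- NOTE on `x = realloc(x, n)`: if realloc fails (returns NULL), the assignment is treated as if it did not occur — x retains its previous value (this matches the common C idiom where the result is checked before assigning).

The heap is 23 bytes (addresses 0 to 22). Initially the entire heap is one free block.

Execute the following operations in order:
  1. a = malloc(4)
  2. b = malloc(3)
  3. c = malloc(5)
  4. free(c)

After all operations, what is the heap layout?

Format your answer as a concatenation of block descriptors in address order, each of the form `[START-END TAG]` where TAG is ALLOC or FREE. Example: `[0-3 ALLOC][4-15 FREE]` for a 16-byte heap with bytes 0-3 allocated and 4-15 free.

Op 1: a = malloc(4) -> a = 0; heap: [0-3 ALLOC][4-22 FREE]
Op 2: b = malloc(3) -> b = 4; heap: [0-3 ALLOC][4-6 ALLOC][7-22 FREE]
Op 3: c = malloc(5) -> c = 7; heap: [0-3 ALLOC][4-6 ALLOC][7-11 ALLOC][12-22 FREE]
Op 4: free(c) -> (freed c); heap: [0-3 ALLOC][4-6 ALLOC][7-22 FREE]

Answer: [0-3 ALLOC][4-6 ALLOC][7-22 FREE]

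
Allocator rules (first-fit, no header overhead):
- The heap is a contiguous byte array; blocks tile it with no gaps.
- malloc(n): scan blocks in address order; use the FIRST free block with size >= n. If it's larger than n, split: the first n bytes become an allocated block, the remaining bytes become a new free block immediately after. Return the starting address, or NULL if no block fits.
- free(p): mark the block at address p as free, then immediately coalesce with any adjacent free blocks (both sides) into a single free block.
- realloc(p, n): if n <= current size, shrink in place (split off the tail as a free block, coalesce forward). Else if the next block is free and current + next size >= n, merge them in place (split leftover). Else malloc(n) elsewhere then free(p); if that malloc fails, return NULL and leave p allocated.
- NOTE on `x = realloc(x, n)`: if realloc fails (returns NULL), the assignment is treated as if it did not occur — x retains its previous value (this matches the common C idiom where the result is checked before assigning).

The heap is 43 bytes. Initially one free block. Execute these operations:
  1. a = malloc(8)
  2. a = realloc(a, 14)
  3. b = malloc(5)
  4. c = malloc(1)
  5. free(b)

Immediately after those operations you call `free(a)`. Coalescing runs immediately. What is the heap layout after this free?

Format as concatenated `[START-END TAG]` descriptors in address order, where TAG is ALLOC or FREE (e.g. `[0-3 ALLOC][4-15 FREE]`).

Op 1: a = malloc(8) -> a = 0; heap: [0-7 ALLOC][8-42 FREE]
Op 2: a = realloc(a, 14) -> a = 0; heap: [0-13 ALLOC][14-42 FREE]
Op 3: b = malloc(5) -> b = 14; heap: [0-13 ALLOC][14-18 ALLOC][19-42 FREE]
Op 4: c = malloc(1) -> c = 19; heap: [0-13 ALLOC][14-18 ALLOC][19-19 ALLOC][20-42 FREE]
Op 5: free(b) -> (freed b); heap: [0-13 ALLOC][14-18 FREE][19-19 ALLOC][20-42 FREE]
free(a): a = 0 -> block [0-13 ALLOC]; mark free, coalesce with adjacent free neighbors -> [0-18 FREE][19-19 ALLOC][20-42 FREE]

Answer: [0-18 FREE][19-19 ALLOC][20-42 FREE]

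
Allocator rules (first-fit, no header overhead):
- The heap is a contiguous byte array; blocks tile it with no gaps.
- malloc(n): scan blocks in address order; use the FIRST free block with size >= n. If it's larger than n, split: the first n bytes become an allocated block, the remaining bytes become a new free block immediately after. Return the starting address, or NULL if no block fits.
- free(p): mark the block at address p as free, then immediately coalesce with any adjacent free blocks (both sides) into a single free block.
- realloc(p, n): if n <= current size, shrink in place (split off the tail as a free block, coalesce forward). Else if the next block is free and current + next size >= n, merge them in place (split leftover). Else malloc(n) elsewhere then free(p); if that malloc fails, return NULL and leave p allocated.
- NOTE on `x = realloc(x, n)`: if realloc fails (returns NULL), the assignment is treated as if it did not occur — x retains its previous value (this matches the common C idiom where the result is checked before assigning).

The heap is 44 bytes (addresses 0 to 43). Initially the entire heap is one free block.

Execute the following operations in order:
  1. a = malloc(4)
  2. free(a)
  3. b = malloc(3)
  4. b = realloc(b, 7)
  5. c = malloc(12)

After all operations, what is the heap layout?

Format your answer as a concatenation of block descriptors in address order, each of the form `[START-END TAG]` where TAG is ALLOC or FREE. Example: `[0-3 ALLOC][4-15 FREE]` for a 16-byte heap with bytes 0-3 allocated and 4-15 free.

Op 1: a = malloc(4) -> a = 0; heap: [0-3 ALLOC][4-43 FREE]
Op 2: free(a) -> (freed a); heap: [0-43 FREE]
Op 3: b = malloc(3) -> b = 0; heap: [0-2 ALLOC][3-43 FREE]
Op 4: b = realloc(b, 7) -> b = 0; heap: [0-6 ALLOC][7-43 FREE]
Op 5: c = malloc(12) -> c = 7; heap: [0-6 ALLOC][7-18 ALLOC][19-43 FREE]

Answer: [0-6 ALLOC][7-18 ALLOC][19-43 FREE]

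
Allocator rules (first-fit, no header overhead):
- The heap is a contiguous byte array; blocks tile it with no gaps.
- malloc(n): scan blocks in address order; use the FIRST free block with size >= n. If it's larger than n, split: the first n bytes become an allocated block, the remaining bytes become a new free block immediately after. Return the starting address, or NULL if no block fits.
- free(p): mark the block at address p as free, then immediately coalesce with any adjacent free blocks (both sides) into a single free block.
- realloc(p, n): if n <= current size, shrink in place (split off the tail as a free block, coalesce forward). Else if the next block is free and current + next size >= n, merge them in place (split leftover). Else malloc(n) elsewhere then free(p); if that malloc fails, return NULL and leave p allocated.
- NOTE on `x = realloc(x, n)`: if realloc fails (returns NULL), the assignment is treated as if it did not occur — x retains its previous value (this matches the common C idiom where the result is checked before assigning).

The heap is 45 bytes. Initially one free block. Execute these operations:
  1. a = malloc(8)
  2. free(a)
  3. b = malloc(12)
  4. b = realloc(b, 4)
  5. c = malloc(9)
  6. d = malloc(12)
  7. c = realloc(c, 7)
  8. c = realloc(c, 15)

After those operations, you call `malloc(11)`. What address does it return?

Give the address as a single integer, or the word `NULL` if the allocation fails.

Op 1: a = malloc(8) -> a = 0; heap: [0-7 ALLOC][8-44 FREE]
Op 2: free(a) -> (freed a); heap: [0-44 FREE]
Op 3: b = malloc(12) -> b = 0; heap: [0-11 ALLOC][12-44 FREE]
Op 4: b = realloc(b, 4) -> b = 0; heap: [0-3 ALLOC][4-44 FREE]
Op 5: c = malloc(9) -> c = 4; heap: [0-3 ALLOC][4-12 ALLOC][13-44 FREE]
Op 6: d = malloc(12) -> d = 13; heap: [0-3 ALLOC][4-12 ALLOC][13-24 ALLOC][25-44 FREE]
Op 7: c = realloc(c, 7) -> c = 4; heap: [0-3 ALLOC][4-10 ALLOC][11-12 FREE][13-24 ALLOC][25-44 FREE]
Op 8: c = realloc(c, 15) -> c = 25; heap: [0-3 ALLOC][4-12 FREE][13-24 ALLOC][25-39 ALLOC][40-44 FREE]
malloc(11): first-fit scan over [0-3 ALLOC][4-12 FREE][13-24 ALLOC][25-39 ALLOC][40-44 FREE] -> NULL

Answer: NULL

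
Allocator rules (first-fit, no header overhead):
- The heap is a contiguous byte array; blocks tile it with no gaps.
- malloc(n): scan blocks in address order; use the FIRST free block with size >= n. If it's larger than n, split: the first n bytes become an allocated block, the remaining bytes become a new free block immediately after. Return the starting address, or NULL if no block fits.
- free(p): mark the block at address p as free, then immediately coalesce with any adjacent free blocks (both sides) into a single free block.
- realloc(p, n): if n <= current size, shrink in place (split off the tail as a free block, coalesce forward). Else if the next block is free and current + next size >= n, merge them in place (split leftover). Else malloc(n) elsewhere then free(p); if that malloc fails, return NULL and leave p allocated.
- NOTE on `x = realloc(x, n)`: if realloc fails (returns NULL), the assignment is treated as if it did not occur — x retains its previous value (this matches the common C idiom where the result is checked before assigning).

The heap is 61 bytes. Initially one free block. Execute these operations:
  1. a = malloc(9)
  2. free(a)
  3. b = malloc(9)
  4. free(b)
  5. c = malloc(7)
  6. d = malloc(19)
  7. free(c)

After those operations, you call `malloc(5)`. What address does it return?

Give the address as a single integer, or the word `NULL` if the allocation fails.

Answer: 0

Derivation:
Op 1: a = malloc(9) -> a = 0; heap: [0-8 ALLOC][9-60 FREE]
Op 2: free(a) -> (freed a); heap: [0-60 FREE]
Op 3: b = malloc(9) -> b = 0; heap: [0-8 ALLOC][9-60 FREE]
Op 4: free(b) -> (freed b); heap: [0-60 FREE]
Op 5: c = malloc(7) -> c = 0; heap: [0-6 ALLOC][7-60 FREE]
Op 6: d = malloc(19) -> d = 7; heap: [0-6 ALLOC][7-25 ALLOC][26-60 FREE]
Op 7: free(c) -> (freed c); heap: [0-6 FREE][7-25 ALLOC][26-60 FREE]
malloc(5): first-fit scan over [0-6 FREE][7-25 ALLOC][26-60 FREE] -> 0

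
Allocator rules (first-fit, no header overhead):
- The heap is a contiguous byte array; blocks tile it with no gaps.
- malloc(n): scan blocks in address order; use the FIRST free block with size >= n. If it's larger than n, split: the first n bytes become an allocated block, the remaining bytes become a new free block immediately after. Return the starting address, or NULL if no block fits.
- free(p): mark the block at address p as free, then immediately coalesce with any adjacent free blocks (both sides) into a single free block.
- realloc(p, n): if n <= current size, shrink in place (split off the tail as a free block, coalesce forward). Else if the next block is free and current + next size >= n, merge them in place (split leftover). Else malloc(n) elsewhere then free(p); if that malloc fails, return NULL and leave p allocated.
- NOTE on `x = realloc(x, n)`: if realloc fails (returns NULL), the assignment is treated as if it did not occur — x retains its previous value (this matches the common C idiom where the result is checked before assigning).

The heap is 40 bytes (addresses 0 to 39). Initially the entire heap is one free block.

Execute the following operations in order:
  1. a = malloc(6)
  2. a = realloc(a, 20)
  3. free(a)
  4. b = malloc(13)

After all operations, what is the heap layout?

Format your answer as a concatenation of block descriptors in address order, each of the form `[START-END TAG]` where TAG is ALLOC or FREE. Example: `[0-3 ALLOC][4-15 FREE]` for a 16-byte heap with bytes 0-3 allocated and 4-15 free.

Answer: [0-12 ALLOC][13-39 FREE]

Derivation:
Op 1: a = malloc(6) -> a = 0; heap: [0-5 ALLOC][6-39 FREE]
Op 2: a = realloc(a, 20) -> a = 0; heap: [0-19 ALLOC][20-39 FREE]
Op 3: free(a) -> (freed a); heap: [0-39 FREE]
Op 4: b = malloc(13) -> b = 0; heap: [0-12 ALLOC][13-39 FREE]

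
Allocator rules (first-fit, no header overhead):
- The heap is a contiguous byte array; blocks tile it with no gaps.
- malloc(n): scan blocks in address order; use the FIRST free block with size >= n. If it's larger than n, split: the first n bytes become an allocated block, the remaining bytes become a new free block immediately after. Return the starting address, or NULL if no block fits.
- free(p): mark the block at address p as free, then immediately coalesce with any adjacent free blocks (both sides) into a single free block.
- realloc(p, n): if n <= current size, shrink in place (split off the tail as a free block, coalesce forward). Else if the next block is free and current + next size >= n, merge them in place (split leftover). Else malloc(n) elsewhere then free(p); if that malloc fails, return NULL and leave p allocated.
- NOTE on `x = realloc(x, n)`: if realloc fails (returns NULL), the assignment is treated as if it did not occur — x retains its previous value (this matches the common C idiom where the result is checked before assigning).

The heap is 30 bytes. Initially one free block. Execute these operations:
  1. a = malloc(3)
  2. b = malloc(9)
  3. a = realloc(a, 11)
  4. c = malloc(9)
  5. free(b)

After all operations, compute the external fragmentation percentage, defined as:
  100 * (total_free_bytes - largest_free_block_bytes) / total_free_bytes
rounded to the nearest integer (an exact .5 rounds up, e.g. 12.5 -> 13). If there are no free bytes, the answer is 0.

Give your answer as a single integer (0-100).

Op 1: a = malloc(3) -> a = 0; heap: [0-2 ALLOC][3-29 FREE]
Op 2: b = malloc(9) -> b = 3; heap: [0-2 ALLOC][3-11 ALLOC][12-29 FREE]
Op 3: a = realloc(a, 11) -> a = 12; heap: [0-2 FREE][3-11 ALLOC][12-22 ALLOC][23-29 FREE]
Op 4: c = malloc(9) -> c = NULL; heap: [0-2 FREE][3-11 ALLOC][12-22 ALLOC][23-29 FREE]
Op 5: free(b) -> (freed b); heap: [0-11 FREE][12-22 ALLOC][23-29 FREE]
Free blocks: [12 7] total_free=19 largest=12 -> 100*(19-12)/19 = 700/19 ≈ 36.842 -> rounds to 37

Answer: 37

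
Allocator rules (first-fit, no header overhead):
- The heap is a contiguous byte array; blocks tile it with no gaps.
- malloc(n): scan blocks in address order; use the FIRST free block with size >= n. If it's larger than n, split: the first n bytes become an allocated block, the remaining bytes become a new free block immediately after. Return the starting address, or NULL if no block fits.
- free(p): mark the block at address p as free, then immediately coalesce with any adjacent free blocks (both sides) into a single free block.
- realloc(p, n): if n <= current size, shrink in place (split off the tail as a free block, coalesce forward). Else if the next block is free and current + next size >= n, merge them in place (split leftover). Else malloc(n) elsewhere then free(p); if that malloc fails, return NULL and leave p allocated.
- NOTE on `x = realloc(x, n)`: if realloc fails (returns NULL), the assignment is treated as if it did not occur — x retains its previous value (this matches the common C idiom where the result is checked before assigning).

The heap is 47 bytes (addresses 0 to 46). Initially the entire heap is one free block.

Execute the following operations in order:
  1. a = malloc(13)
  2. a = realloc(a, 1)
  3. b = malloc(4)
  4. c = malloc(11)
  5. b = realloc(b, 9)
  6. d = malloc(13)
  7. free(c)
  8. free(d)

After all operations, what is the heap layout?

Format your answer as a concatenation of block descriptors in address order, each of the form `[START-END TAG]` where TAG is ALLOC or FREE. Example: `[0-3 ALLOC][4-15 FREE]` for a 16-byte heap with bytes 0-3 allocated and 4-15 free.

Answer: [0-0 ALLOC][1-15 FREE][16-24 ALLOC][25-46 FREE]

Derivation:
Op 1: a = malloc(13) -> a = 0; heap: [0-12 ALLOC][13-46 FREE]
Op 2: a = realloc(a, 1) -> a = 0; heap: [0-0 ALLOC][1-46 FREE]
Op 3: b = malloc(4) -> b = 1; heap: [0-0 ALLOC][1-4 ALLOC][5-46 FREE]
Op 4: c = malloc(11) -> c = 5; heap: [0-0 ALLOC][1-4 ALLOC][5-15 ALLOC][16-46 FREE]
Op 5: b = realloc(b, 9) -> b = 16; heap: [0-0 ALLOC][1-4 FREE][5-15 ALLOC][16-24 ALLOC][25-46 FREE]
Op 6: d = malloc(13) -> d = 25; heap: [0-0 ALLOC][1-4 FREE][5-15 ALLOC][16-24 ALLOC][25-37 ALLOC][38-46 FREE]
Op 7: free(c) -> (freed c); heap: [0-0 ALLOC][1-15 FREE][16-24 ALLOC][25-37 ALLOC][38-46 FREE]
Op 8: free(d) -> (freed d); heap: [0-0 ALLOC][1-15 FREE][16-24 ALLOC][25-46 FREE]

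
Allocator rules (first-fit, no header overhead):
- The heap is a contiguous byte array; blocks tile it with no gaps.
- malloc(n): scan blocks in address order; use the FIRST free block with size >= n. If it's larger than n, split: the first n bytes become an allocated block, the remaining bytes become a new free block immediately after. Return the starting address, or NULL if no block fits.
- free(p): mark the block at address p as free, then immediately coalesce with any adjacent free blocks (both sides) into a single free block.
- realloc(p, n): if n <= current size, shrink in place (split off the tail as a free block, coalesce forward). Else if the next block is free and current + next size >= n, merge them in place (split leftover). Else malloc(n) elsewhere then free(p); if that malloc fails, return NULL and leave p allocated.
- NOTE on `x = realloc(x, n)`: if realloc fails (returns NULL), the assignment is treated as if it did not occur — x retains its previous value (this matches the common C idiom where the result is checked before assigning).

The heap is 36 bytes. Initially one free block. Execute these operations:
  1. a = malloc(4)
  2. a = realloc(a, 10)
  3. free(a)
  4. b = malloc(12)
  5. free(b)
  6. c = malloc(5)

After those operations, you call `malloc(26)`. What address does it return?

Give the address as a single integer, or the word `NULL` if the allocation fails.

Op 1: a = malloc(4) -> a = 0; heap: [0-3 ALLOC][4-35 FREE]
Op 2: a = realloc(a, 10) -> a = 0; heap: [0-9 ALLOC][10-35 FREE]
Op 3: free(a) -> (freed a); heap: [0-35 FREE]
Op 4: b = malloc(12) -> b = 0; heap: [0-11 ALLOC][12-35 FREE]
Op 5: free(b) -> (freed b); heap: [0-35 FREE]
Op 6: c = malloc(5) -> c = 0; heap: [0-4 ALLOC][5-35 FREE]
malloc(26): first-fit scan over [0-4 ALLOC][5-35 FREE] -> 5

Answer: 5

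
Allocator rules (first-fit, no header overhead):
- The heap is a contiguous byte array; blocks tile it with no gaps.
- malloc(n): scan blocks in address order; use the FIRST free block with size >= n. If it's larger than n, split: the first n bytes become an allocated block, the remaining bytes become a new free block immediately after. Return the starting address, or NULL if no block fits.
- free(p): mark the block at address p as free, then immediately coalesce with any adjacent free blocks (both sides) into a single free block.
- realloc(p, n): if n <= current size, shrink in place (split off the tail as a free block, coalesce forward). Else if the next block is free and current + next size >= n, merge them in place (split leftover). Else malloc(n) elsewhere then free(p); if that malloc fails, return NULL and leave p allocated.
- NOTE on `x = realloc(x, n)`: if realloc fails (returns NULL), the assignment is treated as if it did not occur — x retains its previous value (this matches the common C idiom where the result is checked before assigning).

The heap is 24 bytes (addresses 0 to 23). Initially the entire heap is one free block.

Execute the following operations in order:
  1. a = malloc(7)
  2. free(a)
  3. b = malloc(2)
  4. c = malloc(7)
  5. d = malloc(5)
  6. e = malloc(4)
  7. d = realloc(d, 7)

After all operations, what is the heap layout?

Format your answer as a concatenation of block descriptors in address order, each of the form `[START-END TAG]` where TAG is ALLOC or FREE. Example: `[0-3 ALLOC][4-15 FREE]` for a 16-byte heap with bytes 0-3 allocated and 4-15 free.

Op 1: a = malloc(7) -> a = 0; heap: [0-6 ALLOC][7-23 FREE]
Op 2: free(a) -> (freed a); heap: [0-23 FREE]
Op 3: b = malloc(2) -> b = 0; heap: [0-1 ALLOC][2-23 FREE]
Op 4: c = malloc(7) -> c = 2; heap: [0-1 ALLOC][2-8 ALLOC][9-23 FREE]
Op 5: d = malloc(5) -> d = 9; heap: [0-1 ALLOC][2-8 ALLOC][9-13 ALLOC][14-23 FREE]
Op 6: e = malloc(4) -> e = 14; heap: [0-1 ALLOC][2-8 ALLOC][9-13 ALLOC][14-17 ALLOC][18-23 FREE]
Op 7: d = realloc(d, 7) -> NULL (d unchanged); heap: [0-1 ALLOC][2-8 ALLOC][9-13 ALLOC][14-17 ALLOC][18-23 FREE]

Answer: [0-1 ALLOC][2-8 ALLOC][9-13 ALLOC][14-17 ALLOC][18-23 FREE]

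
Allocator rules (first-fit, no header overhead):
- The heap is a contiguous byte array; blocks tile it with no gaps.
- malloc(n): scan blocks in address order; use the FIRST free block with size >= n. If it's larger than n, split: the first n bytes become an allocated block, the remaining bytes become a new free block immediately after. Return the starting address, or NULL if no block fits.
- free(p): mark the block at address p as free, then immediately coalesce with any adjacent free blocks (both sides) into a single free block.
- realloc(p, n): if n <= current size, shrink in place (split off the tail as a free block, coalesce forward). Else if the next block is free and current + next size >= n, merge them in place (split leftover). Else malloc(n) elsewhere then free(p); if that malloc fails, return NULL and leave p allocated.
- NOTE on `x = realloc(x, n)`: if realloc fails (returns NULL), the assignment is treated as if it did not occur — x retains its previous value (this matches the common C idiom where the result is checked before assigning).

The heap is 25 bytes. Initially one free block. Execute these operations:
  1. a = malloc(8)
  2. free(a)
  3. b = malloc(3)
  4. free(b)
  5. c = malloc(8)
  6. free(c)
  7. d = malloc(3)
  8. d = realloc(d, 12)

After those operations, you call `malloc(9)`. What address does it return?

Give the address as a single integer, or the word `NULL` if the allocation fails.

Op 1: a = malloc(8) -> a = 0; heap: [0-7 ALLOC][8-24 FREE]
Op 2: free(a) -> (freed a); heap: [0-24 FREE]
Op 3: b = malloc(3) -> b = 0; heap: [0-2 ALLOC][3-24 FREE]
Op 4: free(b) -> (freed b); heap: [0-24 FREE]
Op 5: c = malloc(8) -> c = 0; heap: [0-7 ALLOC][8-24 FREE]
Op 6: free(c) -> (freed c); heap: [0-24 FREE]
Op 7: d = malloc(3) -> d = 0; heap: [0-2 ALLOC][3-24 FREE]
Op 8: d = realloc(d, 12) -> d = 0; heap: [0-11 ALLOC][12-24 FREE]
malloc(9): first-fit scan over [0-11 ALLOC][12-24 FREE] -> 12

Answer: 12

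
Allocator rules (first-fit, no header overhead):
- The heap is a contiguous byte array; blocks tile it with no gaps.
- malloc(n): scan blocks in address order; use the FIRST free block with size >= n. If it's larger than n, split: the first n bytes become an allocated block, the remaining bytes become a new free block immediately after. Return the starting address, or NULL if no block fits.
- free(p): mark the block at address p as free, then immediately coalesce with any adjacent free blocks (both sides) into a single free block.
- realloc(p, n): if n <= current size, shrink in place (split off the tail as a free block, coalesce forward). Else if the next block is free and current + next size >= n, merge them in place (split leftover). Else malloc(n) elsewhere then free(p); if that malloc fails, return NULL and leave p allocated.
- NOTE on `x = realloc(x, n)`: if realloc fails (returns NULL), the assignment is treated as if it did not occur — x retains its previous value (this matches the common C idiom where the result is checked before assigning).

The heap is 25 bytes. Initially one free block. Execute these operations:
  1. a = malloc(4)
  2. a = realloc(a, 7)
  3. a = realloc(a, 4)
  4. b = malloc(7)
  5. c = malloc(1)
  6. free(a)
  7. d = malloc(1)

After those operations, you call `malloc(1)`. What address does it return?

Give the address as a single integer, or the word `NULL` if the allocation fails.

Op 1: a = malloc(4) -> a = 0; heap: [0-3 ALLOC][4-24 FREE]
Op 2: a = realloc(a, 7) -> a = 0; heap: [0-6 ALLOC][7-24 FREE]
Op 3: a = realloc(a, 4) -> a = 0; heap: [0-3 ALLOC][4-24 FREE]
Op 4: b = malloc(7) -> b = 4; heap: [0-3 ALLOC][4-10 ALLOC][11-24 FREE]
Op 5: c = malloc(1) -> c = 11; heap: [0-3 ALLOC][4-10 ALLOC][11-11 ALLOC][12-24 FREE]
Op 6: free(a) -> (freed a); heap: [0-3 FREE][4-10 ALLOC][11-11 ALLOC][12-24 FREE]
Op 7: d = malloc(1) -> d = 0; heap: [0-0 ALLOC][1-3 FREE][4-10 ALLOC][11-11 ALLOC][12-24 FREE]
malloc(1): first-fit scan over [0-0 ALLOC][1-3 FREE][4-10 ALLOC][11-11 ALLOC][12-24 FREE] -> 1

Answer: 1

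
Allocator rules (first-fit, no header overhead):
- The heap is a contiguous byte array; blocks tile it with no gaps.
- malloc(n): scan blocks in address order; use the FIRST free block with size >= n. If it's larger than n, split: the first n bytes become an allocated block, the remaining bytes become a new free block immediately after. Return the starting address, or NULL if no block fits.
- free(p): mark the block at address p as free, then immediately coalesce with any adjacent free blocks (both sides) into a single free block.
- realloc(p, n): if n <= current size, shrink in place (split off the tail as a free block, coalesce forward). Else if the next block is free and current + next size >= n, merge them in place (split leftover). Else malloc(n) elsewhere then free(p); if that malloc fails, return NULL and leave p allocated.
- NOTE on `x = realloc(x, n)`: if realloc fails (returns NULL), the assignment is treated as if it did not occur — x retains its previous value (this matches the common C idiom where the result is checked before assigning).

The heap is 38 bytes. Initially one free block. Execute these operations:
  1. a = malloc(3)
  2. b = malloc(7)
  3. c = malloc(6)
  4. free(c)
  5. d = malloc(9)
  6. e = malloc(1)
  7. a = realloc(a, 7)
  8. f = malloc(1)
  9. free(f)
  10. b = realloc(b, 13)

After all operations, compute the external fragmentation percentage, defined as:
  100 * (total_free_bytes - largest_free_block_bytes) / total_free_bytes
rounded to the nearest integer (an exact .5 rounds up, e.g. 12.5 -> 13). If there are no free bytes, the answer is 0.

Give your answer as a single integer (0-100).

Answer: 21

Derivation:
Op 1: a = malloc(3) -> a = 0; heap: [0-2 ALLOC][3-37 FREE]
Op 2: b = malloc(7) -> b = 3; heap: [0-2 ALLOC][3-9 ALLOC][10-37 FREE]
Op 3: c = malloc(6) -> c = 10; heap: [0-2 ALLOC][3-9 ALLOC][10-15 ALLOC][16-37 FREE]
Op 4: free(c) -> (freed c); heap: [0-2 ALLOC][3-9 ALLOC][10-37 FREE]
Op 5: d = malloc(9) -> d = 10; heap: [0-2 ALLOC][3-9 ALLOC][10-18 ALLOC][19-37 FREE]
Op 6: e = malloc(1) -> e = 19; heap: [0-2 ALLOC][3-9 ALLOC][10-18 ALLOC][19-19 ALLOC][20-37 FREE]
Op 7: a = realloc(a, 7) -> a = 20; heap: [0-2 FREE][3-9 ALLOC][10-18 ALLOC][19-19 ALLOC][20-26 ALLOC][27-37 FREE]
Op 8: f = malloc(1) -> f = 0; heap: [0-0 ALLOC][1-2 FREE][3-9 ALLOC][10-18 ALLOC][19-19 ALLOC][20-26 ALLOC][27-37 FREE]
Op 9: free(f) -> (freed f); heap: [0-2 FREE][3-9 ALLOC][10-18 ALLOC][19-19 ALLOC][20-26 ALLOC][27-37 FREE]
Op 10: b = realloc(b, 13) -> NULL (b unchanged); heap: [0-2 FREE][3-9 ALLOC][10-18 ALLOC][19-19 ALLOC][20-26 ALLOC][27-37 FREE]
Free blocks: [3 11] total_free=14 largest=11 -> 100*(14-11)/14 = 300/14 ≈ 21.429 -> rounds to 21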